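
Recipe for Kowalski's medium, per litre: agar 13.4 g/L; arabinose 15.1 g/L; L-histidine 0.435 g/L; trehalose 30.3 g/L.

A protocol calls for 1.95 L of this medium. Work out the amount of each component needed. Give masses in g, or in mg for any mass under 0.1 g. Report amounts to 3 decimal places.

Working volume: 1.95 L.
agar: 13.4 g/L × 1.95 L = 26.130 g
arabinose: 15.1 g/L × 1.95 L = 29.445 g
L-histidine: 0.435 g/L × 1.95 L = 0.848 g
trehalose: 30.3 g/L × 1.95 L = 59.085 g

agar 26.130 g; arabinose 29.445 g; L-histidine 0.848 g; trehalose 59.085 g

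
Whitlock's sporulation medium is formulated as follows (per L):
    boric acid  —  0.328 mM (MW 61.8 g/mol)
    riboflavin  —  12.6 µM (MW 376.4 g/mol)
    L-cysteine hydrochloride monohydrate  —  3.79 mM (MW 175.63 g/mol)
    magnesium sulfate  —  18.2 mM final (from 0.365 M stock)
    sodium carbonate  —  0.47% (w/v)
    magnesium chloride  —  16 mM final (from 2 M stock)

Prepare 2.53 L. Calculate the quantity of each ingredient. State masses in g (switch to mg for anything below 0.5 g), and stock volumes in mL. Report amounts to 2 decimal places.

Working volume: 2.53 L.
boric acid: 0.328 mmol/L × 61.8 mg/mmol × 2.53 L = 51.28 mg
riboflavin: 12.6 µmol/L × 376.4 g/mol × 2.53 L ÷ 1000 = 12.00 mg
L-cysteine hydrochloride monohydrate: 3.79 mmol/L × 175.63 g/mol × 2.53 L ÷ 1000 = 1.68 g
magnesium sulfate: C1V1 = C2V2 → 18.2 mM × 2530 mL ÷ 365 mM = 126.15 mL
sodium carbonate: 0.47 g per 100 mL × 2530 mL ÷ 100 = 11.89 g
magnesium chloride: C1V1 = C2V2 → 16 mM × 2530 mL ÷ 2000 mM = 20.24 mL

boric acid 51.28 mg; riboflavin 12.00 mg; L-cysteine hydrochloride monohydrate 1.68 g; magnesium sulfate 126.15 mL; sodium carbonate 11.89 g; magnesium chloride 20.24 mL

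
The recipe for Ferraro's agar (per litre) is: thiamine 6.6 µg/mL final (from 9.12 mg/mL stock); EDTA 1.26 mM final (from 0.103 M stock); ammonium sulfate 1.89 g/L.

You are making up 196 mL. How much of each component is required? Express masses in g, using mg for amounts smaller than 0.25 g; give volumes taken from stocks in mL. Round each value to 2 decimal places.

thiamine 0.14 mL; EDTA 2.40 mL; ammonium sulfate 0.37 g

Working volume: 196 mL = 0.196 L.
thiamine: V = C2·V2/C1 = 6.6 µg/mL × 196 mL ÷ 9120 µg/mL = 0.14 mL
EDTA: C1V1 = C2V2 → 1.26 mM × 196 mL ÷ 103 mM = 2.40 mL
ammonium sulfate: 1.89 g/L × 0.196 L = 0.37 g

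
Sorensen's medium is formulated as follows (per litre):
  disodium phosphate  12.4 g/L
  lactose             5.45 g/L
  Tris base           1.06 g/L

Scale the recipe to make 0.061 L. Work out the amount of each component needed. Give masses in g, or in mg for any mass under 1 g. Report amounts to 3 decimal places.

disodium phosphate 756.400 mg; lactose 332.450 mg; Tris base 64.660 mg

Working volume: 0.061 L.
disodium phosphate: 12.4 g/L × 0.061 L = 0.7564 g = 756.400 mg
lactose: 5.45 g/L × 0.061 L = 0.33245 g = 332.450 mg
Tris base: 1.06 g/L × 0.061 L = 0.06466 g = 64.660 mg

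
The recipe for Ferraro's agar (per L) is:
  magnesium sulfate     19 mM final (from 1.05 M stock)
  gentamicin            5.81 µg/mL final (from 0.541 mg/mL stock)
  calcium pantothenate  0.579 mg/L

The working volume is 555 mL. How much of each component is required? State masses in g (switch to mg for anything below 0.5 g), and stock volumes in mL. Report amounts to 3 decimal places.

Target volume = 555 mL = 0.555 L.
magnesium sulfate: C1V1 = C2V2 → 19 mM × 555 mL ÷ 1050 mM = 10.043 mL
gentamicin: C1V1 = C2V2 → 5.81 µg/mL × 555 mL ÷ 541 µg/mL = 5.960 mL
calcium pantothenate: 0.579 mg/L × 0.555 L = 0.321 mg

magnesium sulfate 10.043 mL; gentamicin 5.960 mL; calcium pantothenate 0.321 mg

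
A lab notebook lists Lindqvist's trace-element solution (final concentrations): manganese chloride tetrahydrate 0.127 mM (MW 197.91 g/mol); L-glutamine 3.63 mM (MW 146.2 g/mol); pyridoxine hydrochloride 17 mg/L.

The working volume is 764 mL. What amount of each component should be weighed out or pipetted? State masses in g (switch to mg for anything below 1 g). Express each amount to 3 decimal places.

manganese chloride tetrahydrate 19.203 mg; L-glutamine 405.459 mg; pyridoxine hydrochloride 12.988 mg

Working volume: 764 mL = 0.764 L.
manganese chloride tetrahydrate: 0.127 mmol/L × 197.91 mg/mmol × 0.764 L = 19.203 mg
L-glutamine: 3.63 mmol/L × 146.2 mg/mmol × 0.764 L = 405.459 mg
pyridoxine hydrochloride: 17 mg/L × 0.764 L = 12.988 mg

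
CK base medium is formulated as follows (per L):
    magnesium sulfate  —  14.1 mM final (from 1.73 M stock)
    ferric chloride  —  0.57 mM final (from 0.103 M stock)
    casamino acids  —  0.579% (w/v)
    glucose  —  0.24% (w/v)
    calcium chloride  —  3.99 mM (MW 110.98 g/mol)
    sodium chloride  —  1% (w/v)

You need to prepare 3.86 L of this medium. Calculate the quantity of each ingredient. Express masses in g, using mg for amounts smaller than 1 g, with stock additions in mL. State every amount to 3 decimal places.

Scale factor relative to 1 L: 3.86.
magnesium sulfate: C1V1 = C2V2 → 14.1 mM × 3860 mL ÷ 1730 mM = 31.460 mL
ferric chloride: C1V1 = C2V2 → 0.57 mM × 3860 mL ÷ 103 mM = 21.361 mL
casamino acids: 0.579% w/v = 5.79 g/L → 5.79 × 3.86 L = 22.349 g
glucose: 0.24% w/v = 2.4 g/L → 2.4 × 3.86 L = 9.264 g
calcium chloride: 3.99 mmol/L × 110.98 g/mol × 3.86 L ÷ 1000 = 1.709 g
sodium chloride: 1% w/v = 10 g/L → 10 × 3.86 L = 38.600 g

magnesium sulfate 31.460 mL; ferric chloride 21.361 mL; casamino acids 22.349 g; glucose 9.264 g; calcium chloride 1.709 g; sodium chloride 38.600 g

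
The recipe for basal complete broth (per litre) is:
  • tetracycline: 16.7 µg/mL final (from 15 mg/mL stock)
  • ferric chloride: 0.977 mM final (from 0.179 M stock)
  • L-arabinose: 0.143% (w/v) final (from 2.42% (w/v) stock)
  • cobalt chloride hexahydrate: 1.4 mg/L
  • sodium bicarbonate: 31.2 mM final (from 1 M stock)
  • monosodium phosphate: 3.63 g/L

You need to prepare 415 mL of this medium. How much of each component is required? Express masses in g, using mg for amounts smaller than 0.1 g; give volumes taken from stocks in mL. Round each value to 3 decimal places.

Working volume: 415 mL = 0.415 L.
tetracycline: dilute stock: 16.7 µg/mL × 415 mL ÷ 15000 µg/mL = 0.462 mL
ferric chloride: V = C2·V2/C1 = 0.977 mM × 415 mL ÷ 179 mM = 2.265 mL
L-arabinose: V = C2·V2/C1 = 0.143% ÷ 2.42% × 415 mL = 24.523 mL
cobalt chloride hexahydrate: 1.4 mg/L × 0.415 L = 0.581 mg
sodium bicarbonate: C1V1 = C2V2 → 31.2 mM × 415 mL ÷ 1000 mM = 12.948 mL
monosodium phosphate: 3.63 g/L × 0.415 L = 1.506 g

tetracycline 0.462 mL; ferric chloride 2.265 mL; L-arabinose 24.523 mL; cobalt chloride hexahydrate 0.581 mg; sodium bicarbonate 12.948 mL; monosodium phosphate 1.506 g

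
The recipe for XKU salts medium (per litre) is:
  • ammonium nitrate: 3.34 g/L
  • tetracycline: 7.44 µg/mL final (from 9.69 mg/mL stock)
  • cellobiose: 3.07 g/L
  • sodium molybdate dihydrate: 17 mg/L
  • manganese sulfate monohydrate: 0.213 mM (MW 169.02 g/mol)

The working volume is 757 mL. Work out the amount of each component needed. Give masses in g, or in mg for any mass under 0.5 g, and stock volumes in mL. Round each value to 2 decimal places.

Scale factor relative to 1 L: 0.757.
ammonium nitrate: 3.34 g/L × 0.757 L = 2.53 g
tetracycline: dilute stock: 7.44 µg/mL × 757 mL ÷ 9690 µg/mL = 0.58 mL
cellobiose: 3.07 g/L × 0.757 L = 2.32 g
sodium molybdate dihydrate: 17 mg/L × 0.757 L = 12.87 mg
manganese sulfate monohydrate: 0.213 mmol/L × 169.02 mg/mmol × 0.757 L = 27.25 mg

ammonium nitrate 2.53 g; tetracycline 0.58 mL; cellobiose 2.32 g; sodium molybdate dihydrate 12.87 mg; manganese sulfate monohydrate 27.25 mg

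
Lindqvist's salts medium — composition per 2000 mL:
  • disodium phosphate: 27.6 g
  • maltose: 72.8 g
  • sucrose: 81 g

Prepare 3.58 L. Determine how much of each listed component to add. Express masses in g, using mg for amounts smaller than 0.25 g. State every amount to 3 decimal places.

Scale factor = 3580 mL / 2000 mL = 1.79.
disodium phosphate: 27.6 g × (3580 mL / 2000 mL) = 49.404 g
maltose: 72.8 g × (3580 mL / 2000 mL) = 130.312 g
sucrose: 81 g × (3580 mL / 2000 mL) = 144.990 g

disodium phosphate 49.404 g; maltose 130.312 g; sucrose 144.990 g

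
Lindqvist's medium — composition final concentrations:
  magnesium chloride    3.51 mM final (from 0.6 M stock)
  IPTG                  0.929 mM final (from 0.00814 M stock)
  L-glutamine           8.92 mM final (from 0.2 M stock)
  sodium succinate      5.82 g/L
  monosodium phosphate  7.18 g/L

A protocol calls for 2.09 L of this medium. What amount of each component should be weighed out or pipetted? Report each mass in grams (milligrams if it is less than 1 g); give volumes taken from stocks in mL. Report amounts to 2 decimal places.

Working volume: 2.09 L.
magnesium chloride: dilute stock: 3.51 mM × 2090 mL ÷ 600 mM = 12.23 mL
IPTG: V = C2·V2/C1 = 0.929 mM × 2090 mL ÷ 8.14 mM = 238.53 mL
L-glutamine: C1V1 = C2V2 → 8.92 mM × 2090 mL ÷ 200 mM = 93.21 mL
sodium succinate: 5.82 g/L × 2.09 L = 12.16 g
monosodium phosphate: 7.18 g/L × 2.09 L = 15.01 g

magnesium chloride 12.23 mL; IPTG 238.53 mL; L-glutamine 93.21 mL; sodium succinate 12.16 g; monosodium phosphate 15.01 g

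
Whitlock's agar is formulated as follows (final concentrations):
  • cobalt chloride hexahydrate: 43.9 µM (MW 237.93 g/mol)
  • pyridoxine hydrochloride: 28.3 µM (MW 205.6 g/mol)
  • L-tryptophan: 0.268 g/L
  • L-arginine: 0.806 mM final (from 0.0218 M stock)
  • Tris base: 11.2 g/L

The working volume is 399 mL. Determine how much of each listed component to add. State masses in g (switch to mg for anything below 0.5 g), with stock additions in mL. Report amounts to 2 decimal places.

Target volume = 399 mL = 0.399 L.
cobalt chloride hexahydrate: 43.9 µmol/L × 237.93 g/mol × 0.399 L ÷ 1000 = 4.17 mg
pyridoxine hydrochloride: 28.3 µmol/L × 205.6 g/mol × 0.399 L ÷ 1000 = 2.32 mg
L-tryptophan: 0.268 g/L × 0.399 L = 0.106932 g = 106.93 mg
L-arginine: dilute stock: 0.806 mM × 399 mL ÷ 21.8 mM = 14.75 mL
Tris base: 11.2 g/L × 0.399 L = 4.47 g

cobalt chloride hexahydrate 4.17 mg; pyridoxine hydrochloride 2.32 mg; L-tryptophan 106.93 mg; L-arginine 14.75 mL; Tris base 4.47 g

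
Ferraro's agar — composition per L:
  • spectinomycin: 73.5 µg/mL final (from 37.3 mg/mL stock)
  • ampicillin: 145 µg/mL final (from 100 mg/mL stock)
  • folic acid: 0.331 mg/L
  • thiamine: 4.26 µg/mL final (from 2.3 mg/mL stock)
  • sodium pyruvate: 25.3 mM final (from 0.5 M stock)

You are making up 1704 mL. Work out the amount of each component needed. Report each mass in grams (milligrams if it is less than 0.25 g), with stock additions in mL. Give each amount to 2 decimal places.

spectinomycin 3.36 mL; ampicillin 2.47 mL; folic acid 0.56 mg; thiamine 3.16 mL; sodium pyruvate 86.22 mL

Scale factor relative to 1 L: 1.704.
spectinomycin: C1V1 = C2V2 → 73.5 µg/mL × 1704 mL ÷ 37300 µg/mL = 3.36 mL
ampicillin: V = C2·V2/C1 = 145 µg/mL × 1704 mL ÷ 100000 µg/mL = 2.47 mL
folic acid: 0.331 mg/L × 1.704 L = 0.56 mg
thiamine: V = C2·V2/C1 = 4.26 µg/mL × 1704 mL ÷ 2300 µg/mL = 3.16 mL
sodium pyruvate: V = C2·V2/C1 = 25.3 mM × 1704 mL ÷ 500 mM = 86.22 mL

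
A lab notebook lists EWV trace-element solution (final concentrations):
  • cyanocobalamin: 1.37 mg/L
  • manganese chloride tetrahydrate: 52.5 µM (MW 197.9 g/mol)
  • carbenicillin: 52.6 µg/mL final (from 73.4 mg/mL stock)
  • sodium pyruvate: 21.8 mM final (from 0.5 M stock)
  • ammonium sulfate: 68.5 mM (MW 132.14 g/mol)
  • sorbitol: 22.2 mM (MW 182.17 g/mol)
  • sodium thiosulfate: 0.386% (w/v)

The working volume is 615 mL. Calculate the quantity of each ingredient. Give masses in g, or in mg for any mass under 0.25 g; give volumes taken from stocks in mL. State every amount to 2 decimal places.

cyanocobalamin 0.84 mg; manganese chloride tetrahydrate 6.39 mg; carbenicillin 0.44 mL; sodium pyruvate 26.81 mL; ammonium sulfate 5.57 g; sorbitol 2.49 g; sodium thiosulfate 2.37 g

Working volume: 615 mL = 0.615 L.
cyanocobalamin: 1.37 mg/L × 0.615 L = 0.84 mg
manganese chloride tetrahydrate: 52.5 µmol/L × 197.9 g/mol × 0.615 L ÷ 1000 = 6.39 mg
carbenicillin: dilute stock: 52.6 µg/mL × 615 mL ÷ 73400 µg/mL = 0.44 mL
sodium pyruvate: C1V1 = C2V2 → 21.8 mM × 615 mL ÷ 500 mM = 26.81 mL
ammonium sulfate: 68.5 mmol/L × 132.14 g/mol × 0.615 L ÷ 1000 = 5.57 g
sorbitol: 22.2 mmol/L × 182.17 g/mol × 0.615 L ÷ 1000 = 2.49 g
sodium thiosulfate: 0.386 g per 100 mL × 615 mL ÷ 100 = 2.37 g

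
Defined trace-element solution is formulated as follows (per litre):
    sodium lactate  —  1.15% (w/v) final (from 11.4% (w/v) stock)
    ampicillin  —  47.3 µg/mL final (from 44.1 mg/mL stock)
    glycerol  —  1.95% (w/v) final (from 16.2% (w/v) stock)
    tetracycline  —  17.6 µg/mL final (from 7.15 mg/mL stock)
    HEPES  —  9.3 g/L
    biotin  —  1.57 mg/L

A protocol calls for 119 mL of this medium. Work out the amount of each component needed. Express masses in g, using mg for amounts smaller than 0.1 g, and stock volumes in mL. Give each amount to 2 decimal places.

Target volume = 119 mL = 0.119 L.
sodium lactate: dilute stock: 1.15% ÷ 11.4% × 119 mL = 12.00 mL
ampicillin: C1V1 = C2V2 → 47.3 µg/mL × 119 mL ÷ 44100 µg/mL = 0.13 mL
glycerol: dilute stock: 1.95% ÷ 16.2% × 119 mL = 14.32 mL
tetracycline: dilute stock: 17.6 µg/mL × 119 mL ÷ 7150 µg/mL = 0.29 mL
HEPES: 9.3 g/L × 0.119 L = 1.11 g
biotin: 1.57 mg/L × 0.119 L = 0.19 mg

sodium lactate 12.00 mL; ampicillin 0.13 mL; glycerol 14.32 mL; tetracycline 0.29 mL; HEPES 1.11 g; biotin 0.19 mg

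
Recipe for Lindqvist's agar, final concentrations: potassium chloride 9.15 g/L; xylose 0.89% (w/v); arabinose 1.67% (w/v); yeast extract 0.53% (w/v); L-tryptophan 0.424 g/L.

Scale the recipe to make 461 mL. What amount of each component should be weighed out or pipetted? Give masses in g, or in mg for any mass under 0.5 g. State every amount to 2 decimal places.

Working volume: 461 mL = 0.461 L.
potassium chloride: 9.15 g/L × 0.461 L = 4.22 g
xylose: 0.89% w/v = 8.9 g/L → 8.9 × 0.461 L = 4.10 g
arabinose: 1.67 g per 100 mL × 461 mL ÷ 100 = 7.70 g
yeast extract: 0.53% w/v = 5.3 g/L → 5.3 × 0.461 L = 2.44 g
L-tryptophan: 0.424 g/L × 0.461 L = 0.195464 g = 195.46 mg

potassium chloride 4.22 g; xylose 4.10 g; arabinose 7.70 g; yeast extract 2.44 g; L-tryptophan 195.46 mg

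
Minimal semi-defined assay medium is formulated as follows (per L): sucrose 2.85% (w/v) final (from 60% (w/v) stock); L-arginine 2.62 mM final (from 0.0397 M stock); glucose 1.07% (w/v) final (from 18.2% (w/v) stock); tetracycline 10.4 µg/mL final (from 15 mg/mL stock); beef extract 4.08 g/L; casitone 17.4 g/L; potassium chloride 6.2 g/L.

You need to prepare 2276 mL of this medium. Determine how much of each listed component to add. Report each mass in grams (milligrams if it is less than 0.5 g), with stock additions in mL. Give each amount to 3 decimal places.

sucrose 108.110 mL; L-arginine 150.205 mL; glucose 133.809 mL; tetracycline 1.578 mL; beef extract 9.286 g; casitone 39.602 g; potassium chloride 14.111 g

Working volume: 2276 mL = 2.276 L.
sucrose: V = C2·V2/C1 = 2.85% ÷ 60% × 2276 mL = 108.110 mL
L-arginine: dilute stock: 2.62 mM × 2276 mL ÷ 39.7 mM = 150.205 mL
glucose: dilute stock: 1.07% ÷ 18.2% × 2276 mL = 133.809 mL
tetracycline: C1V1 = C2V2 → 10.4 µg/mL × 2276 mL ÷ 15000 µg/mL = 1.578 mL
beef extract: 4.08 g/L × 2.276 L = 9.286 g
casitone: 17.4 g/L × 2.276 L = 39.602 g
potassium chloride: 6.2 g/L × 2.276 L = 14.111 g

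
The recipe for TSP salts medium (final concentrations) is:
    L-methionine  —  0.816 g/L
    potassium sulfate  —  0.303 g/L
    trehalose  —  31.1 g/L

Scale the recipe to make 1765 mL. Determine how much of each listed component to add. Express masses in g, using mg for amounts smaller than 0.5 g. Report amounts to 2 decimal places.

L-methionine 1.44 g; potassium sulfate 0.53 g; trehalose 54.89 g

Target volume = 1765 mL = 1.765 L.
L-methionine: 0.816 g/L × 1.765 L = 1.44 g
potassium sulfate: 0.303 g/L × 1.765 L = 0.53 g
trehalose: 31.1 g/L × 1.765 L = 54.89 g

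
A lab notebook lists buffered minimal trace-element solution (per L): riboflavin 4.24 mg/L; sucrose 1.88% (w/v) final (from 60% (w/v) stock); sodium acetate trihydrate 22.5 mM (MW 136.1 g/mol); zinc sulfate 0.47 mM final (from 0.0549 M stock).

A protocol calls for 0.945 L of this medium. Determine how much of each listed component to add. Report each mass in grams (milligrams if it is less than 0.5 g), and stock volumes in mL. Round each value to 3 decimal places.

riboflavin 4.007 mg; sucrose 29.610 mL; sodium acetate trihydrate 2.894 g; zinc sulfate 8.090 mL

Working volume: 0.945 L.
riboflavin: 4.24 mg/L × 0.945 L = 4.007 mg
sucrose: C1V1 = C2V2 → 1.88% ÷ 60% × 945 mL = 29.610 mL
sodium acetate trihydrate: 22.5 mmol/L × 136.1 g/mol × 0.945 L ÷ 1000 = 2.894 g
zinc sulfate: C1V1 = C2V2 → 0.47 mM × 945 mL ÷ 54.9 mM = 8.090 mL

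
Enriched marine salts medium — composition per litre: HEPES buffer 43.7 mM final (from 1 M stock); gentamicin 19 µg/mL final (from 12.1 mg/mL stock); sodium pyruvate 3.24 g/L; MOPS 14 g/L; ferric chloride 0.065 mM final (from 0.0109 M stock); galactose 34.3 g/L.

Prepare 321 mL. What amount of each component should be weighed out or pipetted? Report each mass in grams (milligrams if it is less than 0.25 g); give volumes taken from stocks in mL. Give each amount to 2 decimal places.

Scale factor relative to 1 L: 0.321.
HEPES buffer: C1V1 = C2V2 → 43.7 mM × 321 mL ÷ 1000 mM = 14.03 mL
gentamicin: dilute stock: 19 µg/mL × 321 mL ÷ 12100 µg/mL = 0.50 mL
sodium pyruvate: 3.24 g/L × 0.321 L = 1.04 g
MOPS: 14 g/L × 0.321 L = 4.49 g
ferric chloride: C1V1 = C2V2 → 0.065 mM × 321 mL ÷ 10.9 mM = 1.91 mL
galactose: 34.3 g/L × 0.321 L = 11.01 g

HEPES buffer 14.03 mL; gentamicin 0.50 mL; sodium pyruvate 1.04 g; MOPS 4.49 g; ferric chloride 1.91 mL; galactose 11.01 g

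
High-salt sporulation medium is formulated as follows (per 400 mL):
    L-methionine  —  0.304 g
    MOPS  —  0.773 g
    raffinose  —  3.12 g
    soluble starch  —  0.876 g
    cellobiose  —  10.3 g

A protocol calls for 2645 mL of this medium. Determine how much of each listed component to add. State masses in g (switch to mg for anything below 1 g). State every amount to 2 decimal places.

Ratio of target to recipe volume: 2645 / 400 = 6.6125.
L-methionine: 0.304 g × (2645 mL / 400 mL) = 2.01 g
MOPS: 0.773 g × (2645 mL / 400 mL) = 5.11 g
raffinose: 3.12 g × (2645 mL / 400 mL) = 20.63 g
soluble starch: 0.876 g × (2645 mL / 400 mL) = 5.79 g
cellobiose: 10.3 g × (2645 mL / 400 mL) = 68.11 g

L-methionine 2.01 g; MOPS 5.11 g; raffinose 20.63 g; soluble starch 5.79 g; cellobiose 68.11 g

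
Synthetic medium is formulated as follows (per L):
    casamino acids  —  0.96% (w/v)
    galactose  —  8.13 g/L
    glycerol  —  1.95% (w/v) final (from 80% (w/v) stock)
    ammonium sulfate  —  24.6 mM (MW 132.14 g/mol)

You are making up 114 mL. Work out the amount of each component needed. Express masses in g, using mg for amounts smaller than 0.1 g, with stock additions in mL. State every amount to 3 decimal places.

Working volume: 114 mL = 0.114 L.
casamino acids: 0.96% w/v = 9.6 g/L → 9.6 × 0.114 L = 1.094 g
galactose: 8.13 g/L × 0.114 L = 0.927 g
glycerol: dilute stock: 1.95% ÷ 80% × 114 mL = 2.779 mL
ammonium sulfate: 24.6 mmol/L × 132.14 g/mol × 0.114 L ÷ 1000 = 0.371 g

casamino acids 1.094 g; galactose 0.927 g; glycerol 2.779 mL; ammonium sulfate 0.371 g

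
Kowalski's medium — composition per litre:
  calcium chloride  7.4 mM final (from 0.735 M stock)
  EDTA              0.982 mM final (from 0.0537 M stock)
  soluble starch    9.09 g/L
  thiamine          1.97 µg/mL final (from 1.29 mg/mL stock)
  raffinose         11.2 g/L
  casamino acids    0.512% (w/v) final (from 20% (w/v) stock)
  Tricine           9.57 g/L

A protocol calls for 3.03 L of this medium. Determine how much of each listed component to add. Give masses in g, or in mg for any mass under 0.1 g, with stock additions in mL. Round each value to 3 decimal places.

calcium chloride 30.506 mL; EDTA 55.409 mL; soluble starch 27.543 g; thiamine 4.627 mL; raffinose 33.936 g; casamino acids 77.568 mL; Tricine 28.997 g

Working volume: 3.03 L.
calcium chloride: C1V1 = C2V2 → 7.4 mM × 3030 mL ÷ 735 mM = 30.506 mL
EDTA: V = C2·V2/C1 = 0.982 mM × 3030 mL ÷ 53.7 mM = 55.409 mL
soluble starch: 9.09 g/L × 3.03 L = 27.543 g
thiamine: dilute stock: 1.97 µg/mL × 3030 mL ÷ 1290 µg/mL = 4.627 mL
raffinose: 11.2 g/L × 3.03 L = 33.936 g
casamino acids: dilute stock: 0.512% ÷ 20% × 3030 mL = 77.568 mL
Tricine: 9.57 g/L × 3.03 L = 28.997 g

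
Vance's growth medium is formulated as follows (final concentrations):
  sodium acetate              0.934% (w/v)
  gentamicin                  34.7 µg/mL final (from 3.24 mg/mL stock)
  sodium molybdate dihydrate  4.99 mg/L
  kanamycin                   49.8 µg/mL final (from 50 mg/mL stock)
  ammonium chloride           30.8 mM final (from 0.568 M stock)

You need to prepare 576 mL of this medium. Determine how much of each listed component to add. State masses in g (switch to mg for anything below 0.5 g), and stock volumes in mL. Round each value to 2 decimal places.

Target volume = 576 mL = 0.576 L.
sodium acetate: 0.934 g per 100 mL × 576 mL ÷ 100 = 5.38 g
gentamicin: C1V1 = C2V2 → 34.7 µg/mL × 576 mL ÷ 3240 µg/mL = 6.17 mL
sodium molybdate dihydrate: 4.99 mg/L × 0.576 L = 2.87 mg
kanamycin: V = C2·V2/C1 = 49.8 µg/mL × 576 mL ÷ 50000 µg/mL = 0.57 mL
ammonium chloride: dilute stock: 30.8 mM × 576 mL ÷ 568 mM = 31.23 mL

sodium acetate 5.38 g; gentamicin 6.17 mL; sodium molybdate dihydrate 2.87 mg; kanamycin 0.57 mL; ammonium chloride 31.23 mL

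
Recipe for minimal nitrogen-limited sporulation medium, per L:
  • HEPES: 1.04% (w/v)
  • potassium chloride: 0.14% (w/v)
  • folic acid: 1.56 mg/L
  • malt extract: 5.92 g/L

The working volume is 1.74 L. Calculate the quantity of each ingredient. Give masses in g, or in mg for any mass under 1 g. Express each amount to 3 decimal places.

Working volume: 1.74 L.
HEPES: 1.04% w/v = 10.4 g/L → 10.4 × 1.74 L = 18.096 g
potassium chloride: 0.14 g per 100 mL × 1740 mL ÷ 100 = 2.436 g
folic acid: 1.56 mg/L × 1.74 L = 2.714 mg
malt extract: 5.92 g/L × 1.74 L = 10.301 g

HEPES 18.096 g; potassium chloride 2.436 g; folic acid 2.714 mg; malt extract 10.301 g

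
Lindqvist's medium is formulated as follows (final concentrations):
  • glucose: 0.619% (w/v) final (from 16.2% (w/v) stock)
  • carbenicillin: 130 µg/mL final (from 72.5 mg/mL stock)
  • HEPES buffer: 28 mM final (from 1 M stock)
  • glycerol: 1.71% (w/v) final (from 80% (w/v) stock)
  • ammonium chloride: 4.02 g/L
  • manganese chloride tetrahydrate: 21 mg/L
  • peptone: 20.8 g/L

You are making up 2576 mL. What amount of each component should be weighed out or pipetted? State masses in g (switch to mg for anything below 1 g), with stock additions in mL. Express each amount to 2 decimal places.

Target volume = 2576 mL = 2.576 L.
glucose: dilute stock: 0.619% ÷ 16.2% × 2576 mL = 98.43 mL
carbenicillin: dilute stock: 130 µg/mL × 2576 mL ÷ 72500 µg/mL = 4.62 mL
HEPES buffer: V = C2·V2/C1 = 28 mM × 2576 mL ÷ 1000 mM = 72.13 mL
glycerol: dilute stock: 1.71% ÷ 80% × 2576 mL = 55.06 mL
ammonium chloride: 4.02 g/L × 2.576 L = 10.36 g
manganese chloride tetrahydrate: 21 mg/L × 2.576 L = 54.10 mg
peptone: 20.8 g/L × 2.576 L = 53.58 g

glucose 98.43 mL; carbenicillin 4.62 mL; HEPES buffer 72.13 mL; glycerol 55.06 mL; ammonium chloride 10.36 g; manganese chloride tetrahydrate 54.10 mg; peptone 53.58 g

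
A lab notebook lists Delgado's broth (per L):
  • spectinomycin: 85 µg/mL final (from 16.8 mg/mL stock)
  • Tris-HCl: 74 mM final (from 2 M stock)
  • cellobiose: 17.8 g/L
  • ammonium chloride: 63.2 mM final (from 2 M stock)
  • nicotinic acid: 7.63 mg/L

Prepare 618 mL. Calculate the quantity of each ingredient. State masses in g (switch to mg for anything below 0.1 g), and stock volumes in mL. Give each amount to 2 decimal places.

spectinomycin 3.13 mL; Tris-HCl 22.87 mL; cellobiose 11.00 g; ammonium chloride 19.53 mL; nicotinic acid 4.72 mg

Working volume: 618 mL = 0.618 L.
spectinomycin: dilute stock: 85 µg/mL × 618 mL ÷ 16800 µg/mL = 3.13 mL
Tris-HCl: dilute stock: 74 mM × 618 mL ÷ 2000 mM = 22.87 mL
cellobiose: 17.8 g/L × 0.618 L = 11.00 g
ammonium chloride: dilute stock: 63.2 mM × 618 mL ÷ 2000 mM = 19.53 mL
nicotinic acid: 7.63 mg/L × 0.618 L = 4.72 mg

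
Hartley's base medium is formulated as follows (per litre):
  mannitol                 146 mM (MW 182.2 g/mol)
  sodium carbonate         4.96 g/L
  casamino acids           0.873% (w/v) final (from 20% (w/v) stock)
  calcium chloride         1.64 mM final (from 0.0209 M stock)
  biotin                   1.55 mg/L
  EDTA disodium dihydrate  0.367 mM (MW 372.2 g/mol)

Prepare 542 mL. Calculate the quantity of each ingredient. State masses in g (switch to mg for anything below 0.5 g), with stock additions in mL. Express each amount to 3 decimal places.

Scale factor relative to 1 L: 0.542.
mannitol: 146 mmol/L × 182.2 g/mol × 0.542 L ÷ 1000 = 14.418 g
sodium carbonate: 4.96 g/L × 0.542 L = 2.688 g
casamino acids: C1V1 = C2V2 → 0.873% ÷ 20% × 542 mL = 23.658 mL
calcium chloride: dilute stock: 1.64 mM × 542 mL ÷ 20.9 mM = 42.530 mL
biotin: 1.55 mg/L × 0.542 L = 0.840 mg
EDTA disodium dihydrate: 0.367 mmol/L × 372.2 mg/mmol × 0.542 L = 74.036 mg

mannitol 14.418 g; sodium carbonate 2.688 g; casamino acids 23.658 mL; calcium chloride 42.530 mL; biotin 0.840 mg; EDTA disodium dihydrate 74.036 mg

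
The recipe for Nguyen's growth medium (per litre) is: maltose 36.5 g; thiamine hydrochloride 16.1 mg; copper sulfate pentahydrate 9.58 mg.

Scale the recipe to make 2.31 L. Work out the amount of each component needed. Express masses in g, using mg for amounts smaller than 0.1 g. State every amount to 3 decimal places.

Scale factor = 2310 mL / 1000 mL = 2.31.
maltose: 36.5 g × (2310 mL / 1000 mL) = 84.315 g
thiamine hydrochloride: 16.1 mg × (2310 mL / 1000 mL) = 37.191 mg
copper sulfate pentahydrate: 9.58 mg × (2310 mL / 1000 mL) = 22.130 mg

maltose 84.315 g; thiamine hydrochloride 37.191 mg; copper sulfate pentahydrate 22.130 mg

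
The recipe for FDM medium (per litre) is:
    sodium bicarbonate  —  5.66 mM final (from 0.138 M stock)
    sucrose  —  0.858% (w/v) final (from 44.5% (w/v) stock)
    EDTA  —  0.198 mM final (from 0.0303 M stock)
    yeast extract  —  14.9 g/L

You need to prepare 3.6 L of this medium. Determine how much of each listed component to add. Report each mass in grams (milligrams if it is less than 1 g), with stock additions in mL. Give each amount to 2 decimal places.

sodium bicarbonate 147.65 mL; sucrose 69.41 mL; EDTA 23.52 mL; yeast extract 53.64 g

Scale factor relative to 1 L: 3.6.
sodium bicarbonate: dilute stock: 5.66 mM × 3600 mL ÷ 138 mM = 147.65 mL
sucrose: C1V1 = C2V2 → 0.858% ÷ 44.5% × 3600 mL = 69.41 mL
EDTA: V = C2·V2/C1 = 0.198 mM × 3600 mL ÷ 30.3 mM = 23.52 mL
yeast extract: 14.9 g/L × 3.6 L = 53.64 g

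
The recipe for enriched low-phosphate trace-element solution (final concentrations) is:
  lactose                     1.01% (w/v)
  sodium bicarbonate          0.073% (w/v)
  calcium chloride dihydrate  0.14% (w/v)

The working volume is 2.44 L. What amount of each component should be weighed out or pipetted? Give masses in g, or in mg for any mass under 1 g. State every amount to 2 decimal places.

lactose 24.64 g; sodium bicarbonate 1.78 g; calcium chloride dihydrate 3.42 g

Working volume: 2.44 L.
lactose: 1.01 g per 100 mL × 2440 mL ÷ 100 = 24.64 g
sodium bicarbonate: 0.073% w/v = 0.73 g/L → 0.73 × 2.44 L = 1.78 g
calcium chloride dihydrate: 0.14 g per 100 mL × 2440 mL ÷ 100 = 3.42 g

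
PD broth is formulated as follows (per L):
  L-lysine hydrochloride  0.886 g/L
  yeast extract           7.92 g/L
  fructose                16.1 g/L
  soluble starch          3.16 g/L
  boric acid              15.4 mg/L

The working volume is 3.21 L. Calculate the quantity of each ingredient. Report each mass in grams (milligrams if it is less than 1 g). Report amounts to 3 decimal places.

L-lysine hydrochloride 2.844 g; yeast extract 25.423 g; fructose 51.681 g; soluble starch 10.144 g; boric acid 49.434 mg

Scale factor relative to 1 L: 3.21.
L-lysine hydrochloride: 0.886 g/L × 3.21 L = 2.844 g
yeast extract: 7.92 g/L × 3.21 L = 25.423 g
fructose: 16.1 g/L × 3.21 L = 51.681 g
soluble starch: 3.16 g/L × 3.21 L = 10.144 g
boric acid: 15.4 mg/L × 3.21 L = 49.434 mg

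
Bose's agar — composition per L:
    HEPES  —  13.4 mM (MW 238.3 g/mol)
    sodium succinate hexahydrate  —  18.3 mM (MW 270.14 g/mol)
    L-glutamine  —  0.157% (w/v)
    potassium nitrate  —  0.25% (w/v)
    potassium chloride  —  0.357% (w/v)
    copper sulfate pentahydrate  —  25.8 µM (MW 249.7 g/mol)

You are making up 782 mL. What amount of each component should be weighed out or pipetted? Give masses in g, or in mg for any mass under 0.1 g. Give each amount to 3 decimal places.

Working volume: 782 mL = 0.782 L.
HEPES: 13.4 mmol/L × 238.3 g/mol × 0.782 L ÷ 1000 = 2.497 g
sodium succinate hexahydrate: 18.3 mmol/L × 270.14 g/mol × 0.782 L ÷ 1000 = 3.866 g
L-glutamine: 0.157 g per 100 mL × 782 mL ÷ 100 = 1.228 g
potassium nitrate: 0.25% w/v = 2.5 g/L → 2.5 × 0.782 L = 1.955 g
potassium chloride: 0.357% w/v = 3.57 g/L → 3.57 × 0.782 L = 2.792 g
copper sulfate pentahydrate: 25.8 µmol/L × 249.7 g/mol × 0.782 L ÷ 1000 = 5.038 mg

HEPES 2.497 g; sodium succinate hexahydrate 3.866 g; L-glutamine 1.228 g; potassium nitrate 1.955 g; potassium chloride 2.792 g; copper sulfate pentahydrate 5.038 mg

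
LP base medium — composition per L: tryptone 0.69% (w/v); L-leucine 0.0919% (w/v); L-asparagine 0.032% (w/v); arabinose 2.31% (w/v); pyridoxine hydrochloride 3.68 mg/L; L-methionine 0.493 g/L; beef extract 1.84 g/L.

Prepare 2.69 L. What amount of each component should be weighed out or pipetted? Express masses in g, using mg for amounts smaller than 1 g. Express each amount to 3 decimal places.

tryptone 18.561 g; L-leucine 2.472 g; L-asparagine 860.800 mg; arabinose 62.139 g; pyridoxine hydrochloride 9.899 mg; L-methionine 1.326 g; beef extract 4.950 g

Scale factor relative to 1 L: 2.69.
tryptone: 0.69% w/v = 6.9 g/L → 6.9 × 2.69 L = 18.561 g
L-leucine: 0.0919% w/v = 0.919 g/L → 0.919 × 2.69 L = 2.472 g
L-asparagine: 0.032% w/v = 0.32 g/L → 0.32 × 2.69 L = 0.8608 g = 860.800 mg
arabinose: 2.31% w/v = 23.1 g/L → 23.1 × 2.69 L = 62.139 g
pyridoxine hydrochloride: 3.68 mg/L × 2.69 L = 9.899 mg
L-methionine: 0.493 g/L × 2.69 L = 1.326 g
beef extract: 1.84 g/L × 2.69 L = 4.950 g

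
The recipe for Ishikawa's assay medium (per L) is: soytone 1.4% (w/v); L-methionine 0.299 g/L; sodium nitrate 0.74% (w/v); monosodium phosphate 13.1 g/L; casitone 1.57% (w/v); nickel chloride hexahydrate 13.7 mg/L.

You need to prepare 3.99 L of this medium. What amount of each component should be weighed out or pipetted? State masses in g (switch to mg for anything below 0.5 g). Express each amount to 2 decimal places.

Scale factor relative to 1 L: 3.99.
soytone: 1.4% w/v = 14 g/L → 14 × 3.99 L = 55.86 g
L-methionine: 0.299 g/L × 3.99 L = 1.19 g
sodium nitrate: 0.74 g per 100 mL × 3990 mL ÷ 100 = 29.53 g
monosodium phosphate: 13.1 g/L × 3.99 L = 52.27 g
casitone: 1.57 g per 100 mL × 3990 mL ÷ 100 = 62.64 g
nickel chloride hexahydrate: 13.7 mg/L × 3.99 L = 54.66 mg

soytone 55.86 g; L-methionine 1.19 g; sodium nitrate 29.53 g; monosodium phosphate 52.27 g; casitone 62.64 g; nickel chloride hexahydrate 54.66 mg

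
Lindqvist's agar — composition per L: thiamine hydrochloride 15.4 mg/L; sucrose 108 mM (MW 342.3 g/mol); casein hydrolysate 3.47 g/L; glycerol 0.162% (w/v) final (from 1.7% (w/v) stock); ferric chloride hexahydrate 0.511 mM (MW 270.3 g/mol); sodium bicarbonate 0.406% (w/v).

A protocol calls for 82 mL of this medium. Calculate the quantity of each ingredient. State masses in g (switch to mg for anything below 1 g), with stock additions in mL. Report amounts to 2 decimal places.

Scale factor relative to 1 L: 0.082.
thiamine hydrochloride: 15.4 mg/L × 0.082 L = 1.26 mg
sucrose: 108 mmol/L × 342.3 g/mol × 0.082 L ÷ 1000 = 3.03 g
casein hydrolysate: 3.47 g/L × 0.082 L = 0.28454 g = 284.54 mg
glycerol: C1V1 = C2V2 → 0.162% ÷ 1.7% × 82 mL = 7.81 mL
ferric chloride hexahydrate: 0.511 mmol/L × 270.3 mg/mmol × 0.082 L = 11.33 mg
sodium bicarbonate: 0.406 g per 100 mL × 82 mL ÷ 100 = 0.33292 g = 332.92 mg

thiamine hydrochloride 1.26 mg; sucrose 3.03 g; casein hydrolysate 284.54 mg; glycerol 7.81 mL; ferric chloride hexahydrate 11.33 mg; sodium bicarbonate 332.92 mg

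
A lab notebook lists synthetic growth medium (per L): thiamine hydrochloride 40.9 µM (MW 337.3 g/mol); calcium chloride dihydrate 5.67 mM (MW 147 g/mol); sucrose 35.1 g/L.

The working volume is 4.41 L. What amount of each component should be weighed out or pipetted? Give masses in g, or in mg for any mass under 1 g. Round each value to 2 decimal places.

Scale factor relative to 1 L: 4.41.
thiamine hydrochloride: 40.9 µmol/L × 337.3 g/mol × 4.41 L ÷ 1000 = 60.84 mg
calcium chloride dihydrate: 5.67 mmol/L × 147 g/mol × 4.41 L ÷ 1000 = 3.68 g
sucrose: 35.1 g/L × 4.41 L = 154.79 g

thiamine hydrochloride 60.84 mg; calcium chloride dihydrate 3.68 g; sucrose 154.79 g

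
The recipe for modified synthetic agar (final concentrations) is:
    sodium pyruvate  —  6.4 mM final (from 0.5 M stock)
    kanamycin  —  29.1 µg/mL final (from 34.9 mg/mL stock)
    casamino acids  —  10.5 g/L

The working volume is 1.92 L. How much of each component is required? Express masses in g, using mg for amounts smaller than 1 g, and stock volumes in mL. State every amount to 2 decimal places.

sodium pyruvate 24.58 mL; kanamycin 1.60 mL; casamino acids 20.16 g

Working volume: 1.92 L.
sodium pyruvate: V = C2·V2/C1 = 6.4 mM × 1920 mL ÷ 500 mM = 24.58 mL
kanamycin: V = C2·V2/C1 = 29.1 µg/mL × 1920 mL ÷ 34900 µg/mL = 1.60 mL
casamino acids: 10.5 g/L × 1.92 L = 20.16 g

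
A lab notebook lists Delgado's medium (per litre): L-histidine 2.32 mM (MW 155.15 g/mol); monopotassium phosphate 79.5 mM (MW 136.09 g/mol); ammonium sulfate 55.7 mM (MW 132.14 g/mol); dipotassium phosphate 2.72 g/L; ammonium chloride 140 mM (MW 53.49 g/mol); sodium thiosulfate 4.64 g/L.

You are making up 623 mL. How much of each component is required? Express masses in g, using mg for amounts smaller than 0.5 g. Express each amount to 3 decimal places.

Working volume: 623 mL = 0.623 L.
L-histidine: 2.32 mmol/L × 155.15 mg/mmol × 0.623 L = 224.248 mg
monopotassium phosphate: 79.5 mmol/L × 136.09 g/mol × 0.623 L ÷ 1000 = 6.740 g
ammonium sulfate: 55.7 mmol/L × 132.14 g/mol × 0.623 L ÷ 1000 = 4.585 g
dipotassium phosphate: 2.72 g/L × 0.623 L = 1.695 g
ammonium chloride: 140 mmol/L × 53.49 g/mol × 0.623 L ÷ 1000 = 4.665 g
sodium thiosulfate: 4.64 g/L × 0.623 L = 2.891 g

L-histidine 224.248 mg; monopotassium phosphate 6.740 g; ammonium sulfate 4.585 g; dipotassium phosphate 1.695 g; ammonium chloride 4.665 g; sodium thiosulfate 2.891 g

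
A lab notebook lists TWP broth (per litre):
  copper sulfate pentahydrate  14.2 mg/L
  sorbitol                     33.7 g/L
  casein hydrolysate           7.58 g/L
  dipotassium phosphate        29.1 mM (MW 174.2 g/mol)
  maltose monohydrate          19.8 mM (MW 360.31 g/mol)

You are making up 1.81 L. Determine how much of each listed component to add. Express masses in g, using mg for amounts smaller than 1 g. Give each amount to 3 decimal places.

copper sulfate pentahydrate 25.702 mg; sorbitol 60.997 g; casein hydrolysate 13.720 g; dipotassium phosphate 9.175 g; maltose monohydrate 12.913 g

Working volume: 1.81 L.
copper sulfate pentahydrate: 14.2 mg/L × 1.81 L = 25.702 mg
sorbitol: 33.7 g/L × 1.81 L = 60.997 g
casein hydrolysate: 7.58 g/L × 1.81 L = 13.720 g
dipotassium phosphate: 29.1 mmol/L × 174.2 g/mol × 1.81 L ÷ 1000 = 9.175 g
maltose monohydrate: 19.8 mmol/L × 360.31 g/mol × 1.81 L ÷ 1000 = 12.913 g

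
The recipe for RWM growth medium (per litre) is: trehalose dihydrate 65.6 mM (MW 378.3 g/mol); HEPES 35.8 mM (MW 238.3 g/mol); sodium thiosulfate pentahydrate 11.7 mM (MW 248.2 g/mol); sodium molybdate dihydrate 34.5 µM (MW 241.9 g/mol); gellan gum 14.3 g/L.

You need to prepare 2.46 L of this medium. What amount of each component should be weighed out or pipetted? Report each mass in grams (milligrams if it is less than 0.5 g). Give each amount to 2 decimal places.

trehalose dihydrate 61.05 g; HEPES 20.99 g; sodium thiosulfate pentahydrate 7.14 g; sodium molybdate dihydrate 20.53 mg; gellan gum 35.18 g

Scale factor relative to 1 L: 2.46.
trehalose dihydrate: 65.6 mmol/L × 378.3 g/mol × 2.46 L ÷ 1000 = 61.05 g
HEPES: 35.8 mmol/L × 238.3 g/mol × 2.46 L ÷ 1000 = 20.99 g
sodium thiosulfate pentahydrate: 11.7 mmol/L × 248.2 g/mol × 2.46 L ÷ 1000 = 7.14 g
sodium molybdate dihydrate: 34.5 µmol/L × 241.9 g/mol × 2.46 L ÷ 1000 = 20.53 mg
gellan gum: 14.3 g/L × 2.46 L = 35.18 g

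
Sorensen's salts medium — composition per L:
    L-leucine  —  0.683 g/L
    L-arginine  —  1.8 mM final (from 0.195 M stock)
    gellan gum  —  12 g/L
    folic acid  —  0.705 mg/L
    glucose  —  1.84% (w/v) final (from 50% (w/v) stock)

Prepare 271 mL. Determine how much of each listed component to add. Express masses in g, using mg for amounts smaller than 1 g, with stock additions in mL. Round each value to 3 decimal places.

L-leucine 185.093 mg; L-arginine 2.502 mL; gellan gum 3.252 g; folic acid 0.191 mg; glucose 9.973 mL

Working volume: 271 mL = 0.271 L.
L-leucine: 0.683 g/L × 0.271 L = 0.185093 g = 185.093 mg
L-arginine: V = C2·V2/C1 = 1.8 mM × 271 mL ÷ 195 mM = 2.502 mL
gellan gum: 12 g/L × 0.271 L = 3.252 g
folic acid: 0.705 mg/L × 0.271 L = 0.191 mg
glucose: dilute stock: 1.84% ÷ 50% × 271 mL = 9.973 mL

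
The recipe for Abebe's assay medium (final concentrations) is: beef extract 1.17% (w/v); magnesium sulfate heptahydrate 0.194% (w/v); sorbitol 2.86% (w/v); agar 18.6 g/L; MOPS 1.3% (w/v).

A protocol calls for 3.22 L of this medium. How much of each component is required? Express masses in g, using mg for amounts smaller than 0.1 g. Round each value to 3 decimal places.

beef extract 37.674 g; magnesium sulfate heptahydrate 6.247 g; sorbitol 92.092 g; agar 59.892 g; MOPS 41.860 g

Working volume: 3.22 L.
beef extract: 1.17% w/v = 11.7 g/L → 11.7 × 3.22 L = 37.674 g
magnesium sulfate heptahydrate: 0.194% w/v = 1.94 g/L → 1.94 × 3.22 L = 6.247 g
sorbitol: 2.86% w/v = 28.6 g/L → 28.6 × 3.22 L = 92.092 g
agar: 18.6 g/L × 3.22 L = 59.892 g
MOPS: 1.3 g per 100 mL × 3220 mL ÷ 100 = 41.860 g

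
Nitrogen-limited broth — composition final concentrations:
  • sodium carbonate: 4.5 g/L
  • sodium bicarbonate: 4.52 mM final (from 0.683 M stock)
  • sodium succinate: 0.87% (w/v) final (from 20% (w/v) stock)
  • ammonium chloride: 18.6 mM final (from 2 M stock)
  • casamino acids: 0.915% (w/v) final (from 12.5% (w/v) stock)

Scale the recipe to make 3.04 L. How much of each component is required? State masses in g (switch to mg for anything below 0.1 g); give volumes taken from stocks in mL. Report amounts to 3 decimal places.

Scale factor relative to 1 L: 3.04.
sodium carbonate: 4.5 g/L × 3.04 L = 13.680 g
sodium bicarbonate: C1V1 = C2V2 → 4.52 mM × 3040 mL ÷ 683 mM = 20.118 mL
sodium succinate: V = C2·V2/C1 = 0.87% ÷ 20% × 3040 mL = 132.240 mL
ammonium chloride: C1V1 = C2V2 → 18.6 mM × 3040 mL ÷ 2000 mM = 28.272 mL
casamino acids: C1V1 = C2V2 → 0.915% ÷ 12.5% × 3040 mL = 222.528 mL

sodium carbonate 13.680 g; sodium bicarbonate 20.118 mL; sodium succinate 132.240 mL; ammonium chloride 28.272 mL; casamino acids 222.528 mL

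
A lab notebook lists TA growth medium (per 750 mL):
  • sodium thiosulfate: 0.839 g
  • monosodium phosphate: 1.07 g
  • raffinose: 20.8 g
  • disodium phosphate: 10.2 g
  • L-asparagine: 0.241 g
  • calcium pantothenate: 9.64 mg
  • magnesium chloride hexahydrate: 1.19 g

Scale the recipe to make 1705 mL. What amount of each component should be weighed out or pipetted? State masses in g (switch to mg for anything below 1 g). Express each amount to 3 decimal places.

Ratio of target to recipe volume: 1705 / 750 = 2.27333.
sodium thiosulfate: 0.839 g × (1705 mL / 750 mL) = 1.907 g
monosodium phosphate: 1.07 g × (1705 mL / 750 mL) = 2.432 g
raffinose: 20.8 g × (1705 mL / 750 mL) = 47.285 g
disodium phosphate: 10.2 g × (1705 mL / 750 mL) = 23.188 g
L-asparagine: 0.241 g × (1705 mL / 750 mL) = 0.547873 g = 547.873 mg
calcium pantothenate: 9.64 mg × (1705 mL / 750 mL) = 21.915 mg
magnesium chloride hexahydrate: 1.19 g × (1705 mL / 750 mL) = 2.705 g

sodium thiosulfate 1.907 g; monosodium phosphate 2.432 g; raffinose 47.285 g; disodium phosphate 23.188 g; L-asparagine 547.873 mg; calcium pantothenate 21.915 mg; magnesium chloride hexahydrate 2.705 g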